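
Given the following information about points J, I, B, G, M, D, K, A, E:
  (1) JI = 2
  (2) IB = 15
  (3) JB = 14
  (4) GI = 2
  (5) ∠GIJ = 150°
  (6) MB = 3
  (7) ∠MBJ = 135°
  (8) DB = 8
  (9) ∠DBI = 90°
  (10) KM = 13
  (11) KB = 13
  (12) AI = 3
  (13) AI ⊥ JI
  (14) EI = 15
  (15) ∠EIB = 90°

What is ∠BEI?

Step 1: By the law of cosines on triangle EIB: EB² = 15² + 15² − 2·15·15·cos(90°) = 450, so EB = 15·√2.
Step 2: By the inverse law of cosines on triangle BEI: cos(∠BEI) = ((15·√2)² + 15² − 15²) / (2·15·√2·15) = 450/636.4 = 0.7071, so ∠BEI = 45°.

Therefore, the measure of angle ∠BEI = 45°.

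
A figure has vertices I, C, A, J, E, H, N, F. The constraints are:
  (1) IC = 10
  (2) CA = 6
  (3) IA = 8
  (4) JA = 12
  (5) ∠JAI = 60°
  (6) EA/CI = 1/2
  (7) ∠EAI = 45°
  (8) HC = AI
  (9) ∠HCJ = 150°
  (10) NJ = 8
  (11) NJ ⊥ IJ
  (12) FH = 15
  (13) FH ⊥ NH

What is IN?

Step 1: By the law of cosines on triangle JAI: JI² = 12² + 8² − 2·12·8·cos(60°) = 112, so JI = 4·√7.
Step 2: By the law of cosines on triangle IJN: IN² = (4·√7)² + 8² − 2·4·√7·8·cos(90°) = 176, so IN = 4·√11.

Therefore, the length of IN = 4·√11.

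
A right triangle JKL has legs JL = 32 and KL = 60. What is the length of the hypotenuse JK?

In a right triangle, the square of the hypotenuse equals the sum of the squares of the two legs.
The legs are 32 and 60, so the hypotenuse = sqrt(1024 + 3600) = sqrt(4624) = 68.

68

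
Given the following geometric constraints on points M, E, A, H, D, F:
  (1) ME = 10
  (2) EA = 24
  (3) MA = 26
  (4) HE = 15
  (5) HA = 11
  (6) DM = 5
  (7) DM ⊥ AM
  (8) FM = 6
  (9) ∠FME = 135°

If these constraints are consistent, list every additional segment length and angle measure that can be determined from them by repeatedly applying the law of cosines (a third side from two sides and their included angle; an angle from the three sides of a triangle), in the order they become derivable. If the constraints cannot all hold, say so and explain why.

The constraints are consistent. Derivable facts, in order:
After 1 step:
- AD ≈ 26.48
- EF ≈ 14.86
- ∠AEH = 19.19°
- ∠AEM = 90°
- ∠AHE = 134.18°
- ∠AME = 67.38°
- ∠EAH = 26.63°
- ∠EAM = 22.62°
After 2 steps:
- ∠ADM = 79.11°
- ∠DAM = 10.89°
- ∠EFM = 28.41°
- ∠FEM = 16.59°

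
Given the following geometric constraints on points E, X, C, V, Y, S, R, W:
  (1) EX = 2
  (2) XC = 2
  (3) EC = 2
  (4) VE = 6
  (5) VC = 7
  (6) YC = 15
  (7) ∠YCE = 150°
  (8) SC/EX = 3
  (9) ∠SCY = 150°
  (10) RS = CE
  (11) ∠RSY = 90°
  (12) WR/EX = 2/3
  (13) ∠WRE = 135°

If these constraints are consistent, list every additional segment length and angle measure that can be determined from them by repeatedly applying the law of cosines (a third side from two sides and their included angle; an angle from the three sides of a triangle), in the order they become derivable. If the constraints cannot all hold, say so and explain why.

The constraints are consistent. Derivable facts, in order:
After 1 step:
- EY ≈ 16.76
- YS ≈ 20.42
- ∠CEV = 112.02°
- ∠CEX = 60°
- ∠CVE = 15.36°
- ∠CXE = 60°
- ∠ECV = 52.62°
- ∠ECX = 60°
After 2 steps:
- YR ≈ 20.52
- ∠CEY = 26.58°
- ∠CSY = 21.55°
- ∠CYE = 3.42°
- ∠CYS = 8.45°
After 3 steps:
- ∠RYS = 5.59°
- ∠SRY = 84.41°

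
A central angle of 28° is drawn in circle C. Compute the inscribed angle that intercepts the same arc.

Inscribed angle = 28° / 2 = 14° (inscribed angle theorem).

14°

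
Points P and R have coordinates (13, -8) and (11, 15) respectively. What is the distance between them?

The horizontal distance is |11 - 13| = 2 and the vertical distance is |15 - -8| = 23.
By the Pythagorean theorem, d = sqrt(2^2 + 23^2) = sqrt(533).

sqrt(533)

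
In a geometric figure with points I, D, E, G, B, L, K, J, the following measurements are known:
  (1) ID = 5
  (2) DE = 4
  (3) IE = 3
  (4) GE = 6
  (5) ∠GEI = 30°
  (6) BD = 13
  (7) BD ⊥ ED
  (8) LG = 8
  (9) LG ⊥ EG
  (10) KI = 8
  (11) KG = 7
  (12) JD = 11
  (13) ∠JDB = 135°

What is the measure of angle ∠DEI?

Step 1: By the inverse law of cosines on triangle DEI: cos(∠DEI) = (4² + 3² − 5²) / (2·4·3) = 0/24 = 0, so ∠DEI = 90°.

Therefore, the measure of angle ∠DEI = 90°.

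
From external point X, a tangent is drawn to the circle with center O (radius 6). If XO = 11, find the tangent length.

tangent = √(d² - r²) = √(11² - 6²) = √(121 - 36) = √85 = sqrt(85)

sqrt(85)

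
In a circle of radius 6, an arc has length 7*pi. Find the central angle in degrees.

Arc length L = 2πr × θ/360, so θ = 360L / (2πr).
θ = 360 × 7*pi / (2π × 6)
θ = 210°
θ = 210°

210°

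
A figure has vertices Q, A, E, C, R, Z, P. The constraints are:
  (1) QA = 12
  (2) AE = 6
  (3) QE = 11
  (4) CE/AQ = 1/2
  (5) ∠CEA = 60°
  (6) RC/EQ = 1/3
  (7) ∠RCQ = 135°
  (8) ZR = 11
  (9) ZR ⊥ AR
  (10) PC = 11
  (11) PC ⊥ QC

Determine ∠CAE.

From the given relations: CE = 1/2·AQ = 1/2·12 = 6.
Step 1: By the law of cosines on triangle AEC: AC² = 6² + 6² − 2·6·6·cos(60°) = 36, so AC = 6.
Step 2: By the inverse law of cosines on triangle CAE: cos(∠CAE) = (6² + 6² − 6²) / (2·6·6) = 36/72 = 0.5, so ∠CAE = 60°.

Therefore, the measure of angle ∠CAE = 60°.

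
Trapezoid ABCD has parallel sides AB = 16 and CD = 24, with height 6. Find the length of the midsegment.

The midsegment (median) of a trapezoid connects the midpoints of the non-parallel sides.
Its length is the average of the two bases: (16 + 24) / 2 = 20.

20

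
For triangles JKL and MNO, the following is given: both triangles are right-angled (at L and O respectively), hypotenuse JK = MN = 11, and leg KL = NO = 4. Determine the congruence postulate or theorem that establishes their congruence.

Consider the given information: both triangles are right-angled (at L and O respectively), hypotenuse JK = MN = 11, and leg KL = NO = 4
This is not SSS or ASA: SSS requires all three pairs of sides, but we don't have that. ASA requires two angles and the side between them.
The correct criterion is HL. The hypotenuse and one leg of two right triangles are equal (Hypotenuse-Leg).

HL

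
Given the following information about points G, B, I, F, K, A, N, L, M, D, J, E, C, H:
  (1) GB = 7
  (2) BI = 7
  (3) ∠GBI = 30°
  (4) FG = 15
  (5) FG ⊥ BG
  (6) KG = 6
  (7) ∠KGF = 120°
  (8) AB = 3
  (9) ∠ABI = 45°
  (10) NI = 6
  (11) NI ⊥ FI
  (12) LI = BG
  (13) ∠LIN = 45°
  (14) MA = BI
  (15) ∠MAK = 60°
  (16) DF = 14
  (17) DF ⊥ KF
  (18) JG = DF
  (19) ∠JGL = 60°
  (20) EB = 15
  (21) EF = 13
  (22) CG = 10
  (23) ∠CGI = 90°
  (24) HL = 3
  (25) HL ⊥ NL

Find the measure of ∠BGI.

Step 1: By the law of cosines on triangle GBI: GI² = 7² + 7² − 2·7·7·cos(30°) = 13.13, so GI ≈ 3.62.
Step 2: By the inverse law of cosines on triangle BGI: cos(∠BGI) = (7² + 3.62² − 7²) / (2·7·3.62) = 13.13/50.73 = 0.2588, so ∠BGI = 75°.

Therefore, the measure of angle ∠BGI = 75°.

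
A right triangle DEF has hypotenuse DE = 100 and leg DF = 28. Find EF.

Rearranging the Pythagorean theorem to solve for the unknown leg:
leg^2 = hypotenuse^2 - known_leg^2 = 10000 - 784 = 9216
leg = sqrt(9216) = 96.

96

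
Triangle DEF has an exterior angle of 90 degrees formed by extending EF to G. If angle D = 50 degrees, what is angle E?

By the exterior angle theorem: exterior angle = sum of remote interior angles.
90 = 50 + angle E
angle E = 90 - 50 = 40 degrees

40 degrees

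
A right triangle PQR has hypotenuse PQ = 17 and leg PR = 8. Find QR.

By the Pythagorean theorem: QR^2 = PQ^2 - PR^2
QR^2 = 17^2 - 8^2 = 289 - 64 = 225
QR = sqrt(225) = 15

15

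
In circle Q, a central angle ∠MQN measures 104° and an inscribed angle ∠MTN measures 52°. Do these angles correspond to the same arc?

By the inscribed angle theorem, if both angles subtend the same arc, the inscribed angle must be half the central angle.
Half of 104° = 52°, which equals the given inscribed angle of 52°.
Therefore, yes, they correspond to the same arc.

Yes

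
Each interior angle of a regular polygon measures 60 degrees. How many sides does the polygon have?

The exterior angle is the supplement of the interior angle: 180 - 60 = 120 degrees.
Since the exterior angles of any convex polygon sum to 360 degrees, the number of sides is 360 / 120 = 3.

3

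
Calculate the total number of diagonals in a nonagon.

Total line segments between 9 vertices = C(9,2) = 36.
Subtract the 9 sides: 36 - 9 = 27 diagonals.

27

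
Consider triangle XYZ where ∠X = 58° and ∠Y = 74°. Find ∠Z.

The interior angles sum to 180°: angle Z = 180 - 58 - 74 = 48°.
The triangle is acute (angles 58°, 74°, 48°).

48 degrees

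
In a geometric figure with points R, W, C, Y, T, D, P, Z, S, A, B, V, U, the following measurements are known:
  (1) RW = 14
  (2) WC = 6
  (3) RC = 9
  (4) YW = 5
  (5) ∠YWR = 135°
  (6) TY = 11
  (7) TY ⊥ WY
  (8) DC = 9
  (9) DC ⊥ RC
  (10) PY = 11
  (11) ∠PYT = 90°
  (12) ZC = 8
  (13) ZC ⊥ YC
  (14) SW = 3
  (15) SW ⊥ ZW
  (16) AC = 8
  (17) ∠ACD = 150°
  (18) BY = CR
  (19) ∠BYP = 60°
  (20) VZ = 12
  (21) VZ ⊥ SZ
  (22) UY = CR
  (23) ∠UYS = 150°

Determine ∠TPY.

Step 1: By the law of cosines on triangle PYT: PT² = 11² + 11² − 2·11·11·cos(90°) = 242, so PT = 11·√2.
Step 2: By the inverse law of cosines on triangle TPY: cos(∠TPY) = ((11·√2)² + 11² − 11²) / (2·11·√2·11) = 242/342.24 = 0.7071, so ∠TPY = 45°.

Therefore, the measure of angle ∠TPY = 45°.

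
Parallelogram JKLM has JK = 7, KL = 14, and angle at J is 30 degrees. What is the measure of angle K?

Opposite sides of a parallelogram are parallel, so consecutive angles form co-interior angles on a transversal.
Co-interior angles sum to 180°, giving angle K = 180 - 30 = 150 degrees.

150 degrees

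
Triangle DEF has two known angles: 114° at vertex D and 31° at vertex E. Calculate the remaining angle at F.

By the triangle angle sum property, the three interior angles of any triangle add up to 180°.
We know angle D = 114° and angle E = 31°, so their sum is 145°.
Therefore angle F = 180° - 145° = 35°.

35 degrees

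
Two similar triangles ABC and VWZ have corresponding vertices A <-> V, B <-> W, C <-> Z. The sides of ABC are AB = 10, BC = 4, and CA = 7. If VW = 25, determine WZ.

k = 25/10 = 5/2. WZ = 5/2 * 4 = 10.

10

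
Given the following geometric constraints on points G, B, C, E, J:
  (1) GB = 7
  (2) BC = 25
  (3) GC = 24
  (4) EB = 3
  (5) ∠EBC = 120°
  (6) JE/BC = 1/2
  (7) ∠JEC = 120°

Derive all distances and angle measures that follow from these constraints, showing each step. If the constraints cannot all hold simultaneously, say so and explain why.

The constraints are consistent.

From the given relations:
  JE = 1/2·BC = 1/2·25 ≈ 12.5

Step 1: From CB = 25, BE = 3, and ∠CBE = 120°, by the law of cosines:
  CE² = CB² + BE² - 2·CB·BE·cos(120°) = 625 + 9 + 75 = 709
  CE ≈ 26.63

Step 2: From GB = 7, GC = 24, BC = 25, by the inverse law of cosines:
  cos(∠BGC) = (GB² + GC² - BC²) / (2·GB·GC)
  ∠BGC = 90°

Step 3: From BC = 25, BG = 7, CG = 24, by the inverse law of cosines:
  cos(∠CBG) = (BC² + BG² - CG²) / (2·BC·BG)
  ∠CBG = 73.74°

Step 4: From CB = 25, CG = 24, BG = 7, by the inverse law of cosines:
  cos(∠BCG) = (CB² + CG² - BG²) / (2·CB·CG)
  ∠BCG = 16.26°

Step 5: From CE = 26.63, EJ = 12.5, and ∠CEJ = 120°, by the law of cosines:
  CJ² = CE² + EJ² - 2·CE·EJ·cos(120°) = 709 + 156.2 + 332.8 = 1198
  CJ ≈ 34.61

Step 6: From CB = 25, CE = 26.63, BE = 3, by the inverse law of cosines:
  cos(∠BCE) = (CB² + CE² - BE²) / (2·CB·CE)
  ∠BCE = 5.6°

Step 7: From EB = 3, EC = 26.63, BC = 25, by the inverse law of cosines:
  cos(∠BEC) = (EB² + EC² - BC²) / (2·EB·EC)
  ∠BEC = 54.4°

Step 8: From CE = 26.63, CJ = 34.61, EJ = 12.5, by the inverse law of cosines:
  cos(∠ECJ) = (CE² + CJ² - EJ²) / (2·CE·CJ)
  ∠ECJ = 18.22°

Step 9: From JC = 34.61, JE = 12.5, CE = 26.63, by the inverse law of cosines:
  cos(∠CJE) = (JC² + JE² - CE²) / (2·JC·JE)
  ∠CJE = 41.78°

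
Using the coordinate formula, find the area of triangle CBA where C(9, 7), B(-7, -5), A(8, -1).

The Shoelace formula computes the area from vertex coordinates by summing cross products.
For vertices (9,7), (-7,-5), (8,-1):
Signed sum = 9*-5 - -7*7 + -7*-1 - 8*-5 + 8*7 - 9*-1
= 4 + 47 + 65 = 116
Area = (1/2)|116| = 58.

58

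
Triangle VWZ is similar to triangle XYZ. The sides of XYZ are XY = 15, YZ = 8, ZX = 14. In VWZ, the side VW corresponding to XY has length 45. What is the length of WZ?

Similar triangles have proportional sides. Setting up the proportion:
VW / XY = WZ / YZ
45 / 15 = WZ / 8
WZ = 8 * 45 / 15 = 24.

24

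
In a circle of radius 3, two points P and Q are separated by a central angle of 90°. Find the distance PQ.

Chord = 2(3) sin(45°) = 3*sqrt(2)

3*sqrt(2)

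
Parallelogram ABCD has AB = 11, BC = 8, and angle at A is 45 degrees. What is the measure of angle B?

Consecutive angles are supplementary: angle B = 180 - 45 = 135 degrees.

135 degrees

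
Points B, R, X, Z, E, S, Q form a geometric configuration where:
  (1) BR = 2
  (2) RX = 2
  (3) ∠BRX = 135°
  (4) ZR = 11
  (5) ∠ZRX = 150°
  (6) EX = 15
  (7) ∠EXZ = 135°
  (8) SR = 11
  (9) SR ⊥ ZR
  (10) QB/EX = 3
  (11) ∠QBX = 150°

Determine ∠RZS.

Step 1: By the law of cosines on triangle ZRS: ZS² = 11² + 11² − 2·11·11·cos(90°) = 242, so ZS = 11·√2.
Step 2: By the inverse law of cosines on triangle RZS: cos(∠RZS) = (11² + (11·√2)² − 11²) / (2·11·11·√2) = 242/342.24 = 0.7071, so ∠RZS = 45°.

Therefore, the measure of angle ∠RZS = 45°.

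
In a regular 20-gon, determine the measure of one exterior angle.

Each exterior angle of a regular n-gon is 360 / n.
For n = 20: 360 / 20 = 18 degrees.

18 degrees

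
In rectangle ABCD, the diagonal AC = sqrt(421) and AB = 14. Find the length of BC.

Using the Pythagorean theorem: d^2 = a^2 + b^2
b^2 = d^2 - a^2
b^2 = 421 - 196
b^2 = 225
b = sqrt(225) = 15

15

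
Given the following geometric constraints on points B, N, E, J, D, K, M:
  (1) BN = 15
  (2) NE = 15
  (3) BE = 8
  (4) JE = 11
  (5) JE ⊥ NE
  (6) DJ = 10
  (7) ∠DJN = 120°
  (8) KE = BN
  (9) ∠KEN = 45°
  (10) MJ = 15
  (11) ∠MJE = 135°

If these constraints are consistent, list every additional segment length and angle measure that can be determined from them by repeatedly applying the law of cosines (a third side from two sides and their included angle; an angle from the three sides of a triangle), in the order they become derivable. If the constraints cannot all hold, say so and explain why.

The constraints are consistent. Derivable facts, in order:
After 1 step:
- EM ≈ 24.07
- NJ ≈ 18.6
- NK ≈ 11.48
- ∠BEN = 74.53°
- ∠BNE = 30.93°
- ∠EBN = 74.53°
After 2 steps:
- ND ≈ 25.14
- ∠EJN = 53.75°
- ∠EKN = 67.5°
- ∠EMJ = 18.85°
- ∠ENJ = 36.25°
- ∠ENK = 67.5°
- ∠JEM = 26.15°
After 3 steps:
- ∠DNJ = 20.15°
- ∠JDN = 39.85°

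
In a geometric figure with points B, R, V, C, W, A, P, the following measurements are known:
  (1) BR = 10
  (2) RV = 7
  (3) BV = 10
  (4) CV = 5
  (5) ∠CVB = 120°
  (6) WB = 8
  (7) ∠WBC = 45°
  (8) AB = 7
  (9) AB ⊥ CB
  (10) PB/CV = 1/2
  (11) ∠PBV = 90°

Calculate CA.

Step 1: By the law of cosines on triangle BVC: BC² = 10² + 5² − 2·10·5·cos(120°) = 175, so BC = 5·√7.
Step 2: By the law of cosines on triangle CBA: CA² = (5·√7)² + 7² − 2·5·√7·7·cos(90°) = 224, so CA = 4·√14.

Therefore, the length of CA = 4·√14.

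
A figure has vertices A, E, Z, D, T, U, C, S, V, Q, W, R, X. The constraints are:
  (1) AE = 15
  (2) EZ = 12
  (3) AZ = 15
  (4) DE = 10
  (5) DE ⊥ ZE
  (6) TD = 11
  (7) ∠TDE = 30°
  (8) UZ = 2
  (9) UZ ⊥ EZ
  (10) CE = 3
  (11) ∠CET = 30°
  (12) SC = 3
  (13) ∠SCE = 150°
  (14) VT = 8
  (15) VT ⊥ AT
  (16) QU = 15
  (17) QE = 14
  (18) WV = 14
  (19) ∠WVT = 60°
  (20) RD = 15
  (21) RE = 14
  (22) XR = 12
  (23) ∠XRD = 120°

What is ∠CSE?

Step 1: By the law of cosines on triangle SCE: SE² = 3² + 3² − 2·3·3·cos(150°) = 33.59, so SE ≈ 5.8.
Step 2: By the inverse law of cosines on triangle CSE: cos(∠CSE) = (3² + 5.8² − 3²) / (2·3·5.8) = 33.59/34.77 = 0.9659, so ∠CSE = 15°.

Therefore, the measure of angle ∠CSE = 15°.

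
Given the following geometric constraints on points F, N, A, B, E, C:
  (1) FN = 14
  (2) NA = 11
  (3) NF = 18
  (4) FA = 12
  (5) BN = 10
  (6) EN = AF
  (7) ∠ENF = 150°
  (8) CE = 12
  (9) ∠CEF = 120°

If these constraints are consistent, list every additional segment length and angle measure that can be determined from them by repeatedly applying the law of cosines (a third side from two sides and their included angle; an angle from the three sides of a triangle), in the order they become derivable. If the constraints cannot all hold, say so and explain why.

These constraints are not satisfiable: (1) FN = 14 and (3) NF = 18 assign two different lengths to the same segment. No planar figure meets all of them, so nothing further can be derived.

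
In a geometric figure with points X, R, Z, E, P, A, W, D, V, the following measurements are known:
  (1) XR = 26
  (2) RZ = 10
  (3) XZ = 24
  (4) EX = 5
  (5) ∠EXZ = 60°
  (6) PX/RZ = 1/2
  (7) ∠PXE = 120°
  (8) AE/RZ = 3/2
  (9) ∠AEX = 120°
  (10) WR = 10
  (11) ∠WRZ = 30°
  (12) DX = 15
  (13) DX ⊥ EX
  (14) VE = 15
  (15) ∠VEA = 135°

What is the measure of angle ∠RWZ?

Step 1: By the law of cosines on triangle WRZ: WZ² = 10² + 10² − 2·10·10·cos(30°) = 26.79, so WZ ≈ 5.18.
Step 2: By the inverse law of cosines on triangle RWZ: cos(∠RWZ) = (10² + 5.18² − 10²) / (2·10·5.18) = 26.79/103.53 = 0.2588, so ∠RWZ = 75°.

Therefore, the measure of angle ∠RWZ = 75°.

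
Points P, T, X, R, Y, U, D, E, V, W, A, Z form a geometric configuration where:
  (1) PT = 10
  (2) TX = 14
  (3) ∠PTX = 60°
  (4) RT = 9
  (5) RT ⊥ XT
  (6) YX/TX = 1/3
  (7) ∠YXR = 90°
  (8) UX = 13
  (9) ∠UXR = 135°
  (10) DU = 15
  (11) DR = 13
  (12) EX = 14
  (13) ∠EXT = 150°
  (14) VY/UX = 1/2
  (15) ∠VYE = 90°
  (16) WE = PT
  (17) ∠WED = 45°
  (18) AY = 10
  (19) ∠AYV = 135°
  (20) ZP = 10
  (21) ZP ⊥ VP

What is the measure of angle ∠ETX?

Step 1: By the law of cosines on triangle TXE: TE² = 14² + 14² − 2·14·14·cos(150°) = 731.48, so TE ≈ 27.05.
Step 2: By the inverse law of cosines on triangle ETX: cos(∠ETX) = (27.05² + 14² − 14²) / (2·27.05·14) = 731.48/757.29 = 0.9659, so ∠ETX = 15°.

Therefore, the measure of angle ∠ETX = 15°.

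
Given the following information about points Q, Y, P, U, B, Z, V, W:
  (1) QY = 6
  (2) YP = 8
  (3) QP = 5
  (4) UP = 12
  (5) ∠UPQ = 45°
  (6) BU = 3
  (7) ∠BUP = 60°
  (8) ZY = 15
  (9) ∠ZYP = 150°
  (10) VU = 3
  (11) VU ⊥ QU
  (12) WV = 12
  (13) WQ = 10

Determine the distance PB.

Step 1: By the law of cosines on triangle PUB: PB² = 12² + 3² − 2·12·3·cos(60°) = 117, so PB = 3·√13.

Therefore, the length of PB = 3·√13.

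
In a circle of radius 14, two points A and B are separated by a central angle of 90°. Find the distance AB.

Drop a perpendicular from the center to the chord, bisecting both the chord and the central angle.
Each half-chord = r sin(θ/2) = 14 sin(45°).
The full chord = 2 × 14 × sin(45°) = 14*sqrt(2).

14*sqrt(2)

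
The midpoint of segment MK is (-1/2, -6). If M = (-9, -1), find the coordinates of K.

Using the midpoint formula: M = ((x1 + x2)/2, (y1 + y2)/2)
We know M = (-1/2, -6) and M = (-9, -1)
For x: -1/2 = (-9 + x2)/2, so x2 = 2*-1/2 - -9 = 8
For y: -6 = (-1 + y2)/2, so y2 = 2*-6 - -1 = -11
K = (8, -11)

(8, -11)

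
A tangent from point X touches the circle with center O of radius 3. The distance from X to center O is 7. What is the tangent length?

tangent = √(d² - r²) = √(7² - 3²) = √(49 - 9) = √40 = 2*sqrt(10)

2*sqrt(10)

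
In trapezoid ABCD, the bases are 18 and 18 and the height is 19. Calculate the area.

A trapezoid's area equals the midsegment times the height.
The midsegment is (18 + 18) / 2 = 18.
Area = 18 * 19 = 342.

342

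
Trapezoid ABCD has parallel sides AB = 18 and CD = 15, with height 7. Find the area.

A trapezoid's area equals the midsegment times the height.
The midsegment is (18 + 15) / 2 = 33/2.
Area = 33/2 * 7 = 231/2.

231/2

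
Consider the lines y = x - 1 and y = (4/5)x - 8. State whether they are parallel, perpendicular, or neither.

Slope of line 1: m1 = 1
Slope of line 2: m2 = 4/5
For parallel lines we need equal slopes: 1 != 4/5.
For perpendicular lines we need m1*m2 = -1: (1)(4/5) = 4/5 != -1.
Since neither condition holds, the lines are neither parallel nor perpendicular.

Neither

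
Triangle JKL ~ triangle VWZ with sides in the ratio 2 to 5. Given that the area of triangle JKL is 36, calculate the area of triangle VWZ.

Area ratio = (2/5)^2 = 4/25. Area of VWZ = 36 * 25/4 = 225.

225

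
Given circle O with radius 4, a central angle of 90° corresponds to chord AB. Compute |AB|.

Chord = 2(4) sin(45°) = 4*sqrt(2)

4*sqrt(2)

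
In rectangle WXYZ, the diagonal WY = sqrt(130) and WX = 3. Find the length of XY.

Using the Pythagorean theorem: d^2 = a^2 + b^2
b^2 = d^2 - a^2
b^2 = 130 - 9
b^2 = 121
b = sqrt(121) = 11

11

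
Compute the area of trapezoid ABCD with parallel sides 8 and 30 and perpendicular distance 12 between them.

Area = (8 + 30) * 12 / 2 = 456 / 2 = 228

228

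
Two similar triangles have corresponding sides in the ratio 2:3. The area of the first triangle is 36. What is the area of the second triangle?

The ratio of areas of similar triangles = (side ratio)^2.
Side ratio = 2:3, so area ratio = 4:9.
Area of the second triangle / Area of the first triangle = 9/4
Area of the second triangle = 36 * 9/4 = 81

81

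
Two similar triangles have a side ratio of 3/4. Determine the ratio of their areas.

Area scales with the square of linear dimensions. If every length is multiplied by 3/4, then the area is multiplied by (3/4)^2 = 9/16.
The area ratio is 9:16.

9:16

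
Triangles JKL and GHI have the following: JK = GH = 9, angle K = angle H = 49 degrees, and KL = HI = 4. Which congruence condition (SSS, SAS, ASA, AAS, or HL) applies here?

The given information matches SAS: Two pairs of corresponding sides and the included angle are equal (Side-Angle-Side).

SAS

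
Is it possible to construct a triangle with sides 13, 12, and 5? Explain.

Yes.
The triangle inequality requires that the sum of any two sides exceeds the third.
Here 5 + 12 = 17 > 13, so the condition is met.

Yes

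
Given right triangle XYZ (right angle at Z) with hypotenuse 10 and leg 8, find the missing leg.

YZ = sqrt(10^2 - 8^2) = sqrt(36) = 6

6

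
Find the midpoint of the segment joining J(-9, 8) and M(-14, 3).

M = ((x₁ + x₂)/2, (y₁ + y₂)/2)
= ((-9 + -14)/2, (8 + 3)/2)
= (-23/2, 11/2) = (-23/2, 11/2)

(-23/2, 11/2)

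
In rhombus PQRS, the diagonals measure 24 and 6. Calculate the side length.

In a rhombus, the diagonals bisect each other perpendicularly, creating four congruent right triangles.
Each triangle has legs 12 (half of 24) and 3 (half of 6).
The hypotenuse of each right triangle is a side of the rhombus:
side = sqrt(12^2 + 3^2) = sqrt(153) = 3*sqrt(17)

3*sqrt(17)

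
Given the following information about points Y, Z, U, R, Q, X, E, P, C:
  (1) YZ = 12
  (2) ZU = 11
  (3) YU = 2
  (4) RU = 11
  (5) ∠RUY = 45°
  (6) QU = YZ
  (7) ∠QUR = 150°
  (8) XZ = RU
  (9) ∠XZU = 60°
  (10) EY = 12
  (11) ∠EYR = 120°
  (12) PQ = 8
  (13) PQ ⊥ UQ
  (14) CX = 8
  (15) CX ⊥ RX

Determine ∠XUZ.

From the given relations: XZ = RU = 11.
Step 1: By the law of cosines on triangle UZX: UX² = 11² + 11² − 2·11·11·cos(60°) = 121, so UX = 11.
Step 2: By the inverse law of cosines on triangle XUZ: cos(∠XUZ) = (11² + 11² − 11²) / (2·11·11) = 121/242 = 0.5, so ∠XUZ = 60°.

Therefore, the measure of angle ∠XUZ = 60°.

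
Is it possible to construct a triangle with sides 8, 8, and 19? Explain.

No.
The triangle inequality is violated: 8 + 8 = 16 ≤ 19.
These lengths cannot form a triangle.

No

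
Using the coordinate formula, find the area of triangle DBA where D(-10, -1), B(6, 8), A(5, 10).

The Shoelace formula computes the area from vertex coordinates by summing cross products.
For vertices (-10,-1), (6,8), (5,10):
Signed sum = -10*8 - 6*-1 + 6*10 - 5*8 + 5*-1 - -10*10
= -74 + 20 + 95 = 41
Area = (1/2)|41| = 41/2.

41/2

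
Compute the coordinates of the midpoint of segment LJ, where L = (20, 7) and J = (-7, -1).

The midpoint is the average of the coordinates:
x: (20 + -7)/2 = 13/2
y: (7 + -1)/2 = 3
Midpoint = (13/2, 3)

(13/2, 3)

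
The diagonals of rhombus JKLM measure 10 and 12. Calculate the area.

Area of a rhombus = (d1 * d2) / 2
Area = (10 * 12) / 2
Area = 120 / 2
Area = 60

60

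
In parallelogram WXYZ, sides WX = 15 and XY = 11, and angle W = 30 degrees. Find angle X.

In a parallelogram, consecutive angles are supplementary (sum to 180°).
angle X = 180 - angle W
angle X = 180 - 30
angle X = 150 degrees

150 degrees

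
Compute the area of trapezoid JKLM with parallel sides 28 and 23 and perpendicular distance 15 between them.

Area = (28 + 23) * 15 / 2 = 765 / 2 = 765/2

765/2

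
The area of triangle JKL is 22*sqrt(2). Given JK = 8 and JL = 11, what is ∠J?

Area = (1/2) * a * b * sin(C)
sin(C) = 2 * Area / (a * b)
sin(C) = 2 * 22*sqrt(2) / (8 * 11)
sin(C) = sqrt(2)/2
C = arcsin(sqrt(2)/2) = 45°
Since sin(180° - C) = sin(C), the obtuse angle 135° gives the same area, so C = 45° or C = 135°.

45° or 135°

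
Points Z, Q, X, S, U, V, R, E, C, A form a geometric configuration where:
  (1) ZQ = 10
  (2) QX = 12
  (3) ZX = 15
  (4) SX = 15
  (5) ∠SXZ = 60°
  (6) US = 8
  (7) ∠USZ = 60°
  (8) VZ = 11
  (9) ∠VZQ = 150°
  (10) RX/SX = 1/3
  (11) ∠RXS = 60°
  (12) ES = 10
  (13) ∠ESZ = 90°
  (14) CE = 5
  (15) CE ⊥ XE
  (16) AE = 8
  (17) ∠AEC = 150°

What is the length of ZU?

Step 1: By the law of cosines on triangle ZXS: ZS² = 15² + 15² − 2·15·15·cos(60°) = 225, so ZS = 15.
Step 2: By the law of cosines on triangle ZSU: ZU² = 15² + 8² − 2·15·8·cos(60°) = 169, so ZU = 13.

Therefore, the length of ZU = 13.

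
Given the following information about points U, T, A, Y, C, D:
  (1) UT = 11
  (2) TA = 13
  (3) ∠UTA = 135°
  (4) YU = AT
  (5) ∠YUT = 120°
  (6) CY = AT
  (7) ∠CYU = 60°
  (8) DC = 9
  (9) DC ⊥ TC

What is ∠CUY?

From the given relations: YU = AT = 13; CY = AT = 13.
Step 1: By the law of cosines on triangle UYC: UC² = 13² + 13² − 2·13·13·cos(60°) = 169, so UC = 13.
Step 2: By the inverse law of cosines on triangle CUY: cos(∠CUY) = (13² + 13² − 13²) / (2·13·13) = 169/338 = 0.5, so ∠CUY = 60°.

Therefore, the measure of angle ∠CUY = 60°.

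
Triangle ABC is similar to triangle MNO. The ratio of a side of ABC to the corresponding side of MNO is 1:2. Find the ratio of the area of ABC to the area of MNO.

The ratio of areas of similar triangles equals the square of the side ratio.
Side ratio = 1:2
Area ratio = (1/2)^2 = 1/4 = 1:4

1:4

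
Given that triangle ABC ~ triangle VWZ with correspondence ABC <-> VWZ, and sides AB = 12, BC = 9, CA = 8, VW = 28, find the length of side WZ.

k = 28/12 = 7/3. WZ = 7/3 * 9 = 21.

21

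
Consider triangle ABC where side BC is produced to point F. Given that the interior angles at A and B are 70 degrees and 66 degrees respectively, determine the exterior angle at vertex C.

The interior angle at C is 180 - 70 - 66 = 44 degrees.
The exterior angle and interior angle at C are supplementary:
Exterior angle = 180 - 44 = 136 degrees.

136 degrees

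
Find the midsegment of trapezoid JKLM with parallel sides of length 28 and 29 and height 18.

The midsegment (median) of a trapezoid connects the midpoints of the non-parallel sides.
Its length is the average of the two bases: (28 + 29) / 2 = 57/2.

57/2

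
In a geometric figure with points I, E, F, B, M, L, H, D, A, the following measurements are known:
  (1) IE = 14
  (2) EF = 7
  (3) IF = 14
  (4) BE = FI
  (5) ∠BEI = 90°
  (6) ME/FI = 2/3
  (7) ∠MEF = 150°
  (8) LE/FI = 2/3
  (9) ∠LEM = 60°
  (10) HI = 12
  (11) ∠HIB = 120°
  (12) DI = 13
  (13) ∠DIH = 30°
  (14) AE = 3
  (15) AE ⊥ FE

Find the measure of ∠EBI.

From the given relations: BE = FI = 14.
Step 1: By the law of cosines on triangle BEI: BI² = 14² + 14² − 2·14·14·cos(90°) = 392, so BI = 14·√2.
Step 2: By the inverse law of cosines on triangle EBI: cos(∠EBI) = (14² + (14·√2)² − 14²) / (2·14·14·√2) = 392/554.37 = 0.7071, so ∠EBI = 45°.

Therefore, the measure of angle ∠EBI = 45°.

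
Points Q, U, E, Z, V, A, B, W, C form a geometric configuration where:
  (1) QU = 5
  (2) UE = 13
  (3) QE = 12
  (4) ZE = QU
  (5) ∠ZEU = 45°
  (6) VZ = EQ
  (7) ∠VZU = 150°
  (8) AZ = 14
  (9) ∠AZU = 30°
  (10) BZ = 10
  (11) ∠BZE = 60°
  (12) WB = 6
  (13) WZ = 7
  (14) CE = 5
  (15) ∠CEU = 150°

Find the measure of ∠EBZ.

From the given relations: ZE = QU = 5.
Step 1: By the law of cosines on triangle BZE: BE² = 10² + 5² − 2·10·5·cos(60°) = 75, so BE = 5·√3.
Step 2: By the inverse law of cosines on triangle EBZ: cos(∠EBZ) = ((5·√3)² + 10² − 5²) / (2·5·√3·10) = 150/173.21 = 0.866, so ∠EBZ = 30°.

Therefore, the measure of angle ∠EBZ = 30°.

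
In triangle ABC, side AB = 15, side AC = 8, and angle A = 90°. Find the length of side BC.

The included angle is 90°, so the triangle is right-angled at A. The opposite side BC is the hypotenuse.
By the Pythagorean theorem: BC = sqrt(15^2 + 8^2) = sqrt(289) = 17.

17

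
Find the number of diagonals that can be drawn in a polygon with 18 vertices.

The number of diagonals in an n-gon is n(n - 3)/2.
For n = 18: 18(18 - 3)/2 = 18 × 15 / 2 = 135.

135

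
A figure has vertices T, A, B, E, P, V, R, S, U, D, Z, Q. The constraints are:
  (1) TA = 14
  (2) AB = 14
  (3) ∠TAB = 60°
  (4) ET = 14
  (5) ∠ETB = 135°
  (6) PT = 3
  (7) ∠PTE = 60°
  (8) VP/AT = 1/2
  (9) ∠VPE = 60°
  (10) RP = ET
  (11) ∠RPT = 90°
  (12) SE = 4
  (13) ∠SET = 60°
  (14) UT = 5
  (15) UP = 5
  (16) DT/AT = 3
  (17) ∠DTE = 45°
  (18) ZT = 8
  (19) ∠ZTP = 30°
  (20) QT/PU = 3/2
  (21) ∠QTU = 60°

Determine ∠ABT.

Step 1: By the law of cosines on triangle BAT: BT² = 14² + 14² − 2·14·14·cos(60°) = 196, so BT = 14.
Step 2: By the inverse law of cosines on triangle ABT: cos(∠ABT) = (14² + 14² − 14²) / (2·14·14) = 196/392 = 0.5, so ∠ABT = 60°.

Therefore, the measure of angle ∠ABT = 60°.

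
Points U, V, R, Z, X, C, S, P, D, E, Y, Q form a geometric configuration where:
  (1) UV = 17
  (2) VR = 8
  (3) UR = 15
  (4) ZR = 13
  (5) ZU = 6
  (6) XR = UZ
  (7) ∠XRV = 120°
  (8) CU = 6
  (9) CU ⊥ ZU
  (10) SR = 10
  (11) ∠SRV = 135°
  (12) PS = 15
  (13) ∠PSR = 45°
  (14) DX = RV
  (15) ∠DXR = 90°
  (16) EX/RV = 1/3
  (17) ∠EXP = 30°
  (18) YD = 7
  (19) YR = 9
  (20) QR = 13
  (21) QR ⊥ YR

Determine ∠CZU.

Step 1: By the law of cosines on triangle ZUC: ZC² = 6² + 6² − 2·6·6·cos(90°) = 72, so ZC = 6·√2.
Step 2: By the inverse law of cosines on triangle CZU: cos(∠CZU) = ((6·√2)² + 6² − 6²) / (2·6·√2·6) = 72/101.82 = 0.7071, so ∠CZU = 45°.

Therefore, the measure of angle ∠CZU = 45°.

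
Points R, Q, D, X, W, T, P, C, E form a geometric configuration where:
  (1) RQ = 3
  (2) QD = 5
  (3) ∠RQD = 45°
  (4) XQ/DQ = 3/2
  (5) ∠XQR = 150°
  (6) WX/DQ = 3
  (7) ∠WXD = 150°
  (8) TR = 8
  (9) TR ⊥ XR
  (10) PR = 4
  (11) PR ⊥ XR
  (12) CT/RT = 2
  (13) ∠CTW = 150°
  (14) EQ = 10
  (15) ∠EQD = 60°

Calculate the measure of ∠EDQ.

Step 1: By the law of cosines on triangle DQE: DE² = 5² + 10² − 2·5·10·cos(60°) = 75, so DE = 5·√3.
Step 2: By the inverse law of cosines on triangle EDQ: cos(∠EDQ) = ((5·√3)² + 5² − 10²) / (2·5·√3·5) = 0/86.6 = 0, so ∠EDQ = 90°.

Therefore, the measure of angle ∠EDQ = 90°.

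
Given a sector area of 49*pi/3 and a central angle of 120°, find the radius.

r² = 360 × 49*pi/3 / (π × 120) = 49, so r = 7.

7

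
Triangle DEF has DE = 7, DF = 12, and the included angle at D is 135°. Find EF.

Law of cosines: EF^2 = 7^2 + 12^2 - 2(7)(12)cos(135°) = 84*sqrt(2) + 193, so EF = sqrt(84*sqrt(2) + 193).

sqrt(84*sqrt(2) + 193)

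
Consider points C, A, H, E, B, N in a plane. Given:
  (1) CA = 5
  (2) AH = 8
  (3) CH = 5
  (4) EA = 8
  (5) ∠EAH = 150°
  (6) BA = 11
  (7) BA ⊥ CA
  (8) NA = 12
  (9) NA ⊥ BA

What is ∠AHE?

Step 1: By the law of cosines on triangle HAE: HE² = 8² + 8² − 2·8·8·cos(150°) = 238.85, so HE ≈ 15.45.
Step 2: By the inverse law of cosines on triangle AHE: cos(∠AHE) = (8² + 15.45² − 8²) / (2·8·15.45) = 238.85/247.28 = 0.9659, so ∠AHE = 15°.

Therefore, the measure of angle ∠AHE = 15°.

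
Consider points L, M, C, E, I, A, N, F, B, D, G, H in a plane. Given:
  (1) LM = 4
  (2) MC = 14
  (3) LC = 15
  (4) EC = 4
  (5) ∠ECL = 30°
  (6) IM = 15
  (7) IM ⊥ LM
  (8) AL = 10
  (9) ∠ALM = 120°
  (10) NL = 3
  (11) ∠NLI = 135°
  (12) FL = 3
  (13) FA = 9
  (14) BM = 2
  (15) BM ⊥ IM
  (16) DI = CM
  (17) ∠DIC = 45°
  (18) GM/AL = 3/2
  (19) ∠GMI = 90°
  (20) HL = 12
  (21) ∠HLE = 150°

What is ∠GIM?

From the given relations: GM = 3/2·AL = 3/2·10 = 15.
Step 1: By the law of cosines on triangle IMG: IG² = 15² + 15² − 2·15·15·cos(90°) = 450, so IG = 15·√2.
Step 2: By the inverse law of cosines on triangle GIM: cos(∠GIM) = ((15·√2)² + 15² − 15²) / (2·15·√2·15) = 450/636.4 = 0.7071, so ∠GIM = 45°.

Therefore, the measure of angle ∠GIM = 45°.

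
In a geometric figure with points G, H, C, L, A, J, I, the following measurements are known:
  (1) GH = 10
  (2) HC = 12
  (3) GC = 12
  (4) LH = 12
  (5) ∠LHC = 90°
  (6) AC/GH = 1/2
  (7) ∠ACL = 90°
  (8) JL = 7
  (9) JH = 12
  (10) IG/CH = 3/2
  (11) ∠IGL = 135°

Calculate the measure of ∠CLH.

Step 1: By the law of cosines on triangle LHC: LC² = 12² + 12² − 2·12·12·cos(90°) = 288, so LC = 12·√2.
Step 2: By the inverse law of cosines on triangle CLH: cos(∠CLH) = ((12·√2)² + 12² − 12²) / (2·12·√2·12) = 288/407.29 = 0.7071, so ∠CLH = 45°.

Therefore, the measure of angle ∠CLH = 45°.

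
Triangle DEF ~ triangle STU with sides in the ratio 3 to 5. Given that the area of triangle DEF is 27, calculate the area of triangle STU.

Area ratio = (3/5)^2 = 9/25. Area of STU = 27 * 25/9 = 75.

75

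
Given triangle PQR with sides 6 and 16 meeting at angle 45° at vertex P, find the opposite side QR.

When two sides and the included angle are known, the law of cosines gives the third side.
c^2 = a^2 + b^2 - 2ab cos(C) generalizes the Pythagorean theorem to non-right triangles.
Here: QR^2 = 36 + 256 - 192*(sqrt(2)/2) = 292 - 96*sqrt(2)
QR = 2*sqrt(73 - 24*sqrt(2))

2*sqrt(73 - 24*sqrt(2))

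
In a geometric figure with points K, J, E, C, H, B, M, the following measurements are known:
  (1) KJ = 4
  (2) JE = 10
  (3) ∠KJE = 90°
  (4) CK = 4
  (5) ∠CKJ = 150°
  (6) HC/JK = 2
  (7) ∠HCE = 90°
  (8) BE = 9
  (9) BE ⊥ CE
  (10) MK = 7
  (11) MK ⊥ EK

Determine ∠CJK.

Step 1: By the law of cosines on triangle JKC: JC² = 4² + 4² − 2·4·4·cos(150°) = 59.71, so JC ≈ 7.73.
Step 2: By the inverse law of cosines on triangle CJK: cos(∠CJK) = (7.73² + 4² − 4²) / (2·7.73·4) = 59.71/61.82 = 0.9659, so ∠CJK = 15°.

Therefore, the measure of angle ∠CJK = 15°.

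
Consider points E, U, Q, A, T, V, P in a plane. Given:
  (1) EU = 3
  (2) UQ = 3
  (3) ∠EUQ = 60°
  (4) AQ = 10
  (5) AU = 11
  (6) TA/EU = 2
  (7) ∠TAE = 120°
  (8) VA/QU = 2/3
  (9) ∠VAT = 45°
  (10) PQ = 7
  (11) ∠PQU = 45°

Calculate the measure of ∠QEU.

Step 1: By the law of cosines on triangle EUQ: EQ² = 3² + 3² − 2·3·3·cos(60°) = 9, so EQ = 3.
Step 2: By the inverse law of cosines on triangle QEU: cos(∠QEU) = (3² + 3² − 3²) / (2·3·3) = 9/18 = 0.5, so ∠QEU = 60°.

Therefore, the measure of angle ∠QEU = 60°.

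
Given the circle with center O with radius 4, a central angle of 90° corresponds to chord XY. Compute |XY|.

Chord = 2(4) sin(45°) = 4*sqrt(2)

4*sqrt(2)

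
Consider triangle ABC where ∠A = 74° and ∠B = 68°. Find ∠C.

angle C = 180 - 74 - 68 = 38 degrees.

38 degrees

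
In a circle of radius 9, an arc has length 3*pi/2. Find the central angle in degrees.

Arc length L = 2πr × θ/360, so θ = 360L / (2πr).
θ = 360 × 3*pi/2 / (2π × 9)
θ = 30°
θ = 30°

30°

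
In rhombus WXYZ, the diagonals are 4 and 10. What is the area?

Area = (4 * 10) / 2 = 40 / 2 = 20

20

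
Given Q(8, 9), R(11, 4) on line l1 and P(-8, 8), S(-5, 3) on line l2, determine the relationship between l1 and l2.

Slope of line 1: m1 = (4 - 9)/(11 - 8) = -5/3 = -5/3
Slope of line 2: m2 = (3 - 8)/(-5 - -8) = -5/3 = -5/3
m1 = m2, so the lines are parallel.

Parallel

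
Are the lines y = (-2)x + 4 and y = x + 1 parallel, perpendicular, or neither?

Slope of line 1: m1 = -2
Slope of line 2: m2 = 1
m1 != m2 and m1*m2 = -2 != -1. Neither.

Neither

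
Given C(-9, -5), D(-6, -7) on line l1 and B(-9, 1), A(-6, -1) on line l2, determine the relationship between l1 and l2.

Slope of line 1: m1 = (-7 - -5)/(-6 - -9) = -2/3 = -2/3
Slope of line 2: m2 = (-1 - 1)/(-6 - -9) = -2/3 = -2/3
Since m1 = m2 = -2/3, the lines are parallel.

Parallel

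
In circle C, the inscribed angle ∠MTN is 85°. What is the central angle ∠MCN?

By the inscribed angle theorem, the central angle is twice the inscribed angle.
Central angle = 2 × 85° = 170°

170°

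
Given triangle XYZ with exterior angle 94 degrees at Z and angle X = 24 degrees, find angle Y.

angle Y = 94 - 24 = 70 degrees (exterior angle theorem).

70 degrees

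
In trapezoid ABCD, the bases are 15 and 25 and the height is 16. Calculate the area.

Area of a trapezoid = (base1 + base2) * height / 2
Area = (15 + 25) * 16 / 2
Area = 40 * 16 / 2
Area = 640 / 2
Area = 320

320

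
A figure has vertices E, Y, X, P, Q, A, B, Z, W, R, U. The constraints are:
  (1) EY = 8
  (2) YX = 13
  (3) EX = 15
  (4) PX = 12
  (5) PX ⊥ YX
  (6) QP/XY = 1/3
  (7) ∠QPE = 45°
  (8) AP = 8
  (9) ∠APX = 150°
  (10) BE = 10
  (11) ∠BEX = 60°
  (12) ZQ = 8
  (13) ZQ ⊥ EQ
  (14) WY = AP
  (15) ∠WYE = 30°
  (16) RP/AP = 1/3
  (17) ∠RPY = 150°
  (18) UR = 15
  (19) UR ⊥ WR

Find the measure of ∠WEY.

From the given relations: WY = AP = 8.
Step 1: By the law of cosines on triangle EYW: EW² = 8² + 8² − 2·8·8·cos(30°) = 17.15, so EW ≈ 4.14.
Step 2: By the inverse law of cosines on triangle WEY: cos(∠WEY) = (4.14² + 8² − 8²) / (2·4.14·8) = 17.15/66.26 = 0.2588, so ∠WEY = 75°.

Therefore, the measure of angle ∠WEY = 75°.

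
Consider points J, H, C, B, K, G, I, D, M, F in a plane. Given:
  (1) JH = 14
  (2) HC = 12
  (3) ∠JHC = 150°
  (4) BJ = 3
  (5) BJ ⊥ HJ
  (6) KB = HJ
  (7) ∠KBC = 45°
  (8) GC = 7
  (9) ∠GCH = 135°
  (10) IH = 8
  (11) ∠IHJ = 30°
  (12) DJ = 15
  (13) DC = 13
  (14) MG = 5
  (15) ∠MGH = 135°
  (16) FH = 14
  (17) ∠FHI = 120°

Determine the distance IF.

Step 1: By the law of cosines on triangle IHF: IF² = 8² + 14² − 2·8·14·cos(120°) = 372, so IF = 2·√93.

Therefore, the length of IF = 2·√93.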